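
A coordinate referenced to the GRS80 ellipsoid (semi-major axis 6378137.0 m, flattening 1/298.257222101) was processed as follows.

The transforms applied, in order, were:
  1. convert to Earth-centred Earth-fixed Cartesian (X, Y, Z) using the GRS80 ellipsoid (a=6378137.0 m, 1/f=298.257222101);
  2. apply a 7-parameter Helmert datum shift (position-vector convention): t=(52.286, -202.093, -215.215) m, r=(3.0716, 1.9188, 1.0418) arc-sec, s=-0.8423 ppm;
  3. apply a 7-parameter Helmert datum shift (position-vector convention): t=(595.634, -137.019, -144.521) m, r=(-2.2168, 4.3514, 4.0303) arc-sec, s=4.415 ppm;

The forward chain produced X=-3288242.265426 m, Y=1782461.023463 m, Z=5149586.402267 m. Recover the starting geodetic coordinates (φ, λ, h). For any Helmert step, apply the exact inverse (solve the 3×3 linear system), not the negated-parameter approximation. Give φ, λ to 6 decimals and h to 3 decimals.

start: X=-3288242.2654, Y=1782461.0235, Z=5149586.4023 m
→ Helmert⁻¹: X=-3288897.1864, Y=1782599.0904, Z=5149657.9623
→ Helmert⁻¹: X=-3288991.1444, Y=1782895.9858, Z=5149820.3688
→ geod (Bowring, a=6378137.000): φ=54.18580900°, λ=151.53876900°, h=1168.1030 m

φ=54.185809°, λ=151.538769°, h=1168.103 m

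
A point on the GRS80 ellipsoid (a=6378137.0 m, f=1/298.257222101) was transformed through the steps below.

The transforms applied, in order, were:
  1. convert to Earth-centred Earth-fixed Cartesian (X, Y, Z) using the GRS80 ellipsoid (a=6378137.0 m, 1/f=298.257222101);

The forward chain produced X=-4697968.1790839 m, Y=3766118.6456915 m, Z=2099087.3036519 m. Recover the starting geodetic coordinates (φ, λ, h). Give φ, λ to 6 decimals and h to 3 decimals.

start: X=-4697968.1791, Y=3766118.6457, Z=2099087.3037 m
→ geod (Bowring, a=6378137.000): φ=19.33937700°, λ=141.28264900°, h=766.8190 m

φ=19.339377°, λ=141.282649°, h=766.819 m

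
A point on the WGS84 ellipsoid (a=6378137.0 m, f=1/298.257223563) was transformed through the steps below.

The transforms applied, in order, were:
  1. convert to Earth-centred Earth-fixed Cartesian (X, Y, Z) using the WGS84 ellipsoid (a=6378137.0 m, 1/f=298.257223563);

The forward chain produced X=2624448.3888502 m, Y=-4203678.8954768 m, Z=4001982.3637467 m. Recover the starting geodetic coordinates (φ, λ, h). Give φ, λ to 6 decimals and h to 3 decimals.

φ=39.111076°, λ=-58.022568°, h=142.147 m

start: X=2624448.3889, Y=-4203678.8955, Z=4001982.3637 m
→ geod (Bowring, a=6378137.000): φ=39.11107600°, λ=-58.02256800°, h=142.1470 m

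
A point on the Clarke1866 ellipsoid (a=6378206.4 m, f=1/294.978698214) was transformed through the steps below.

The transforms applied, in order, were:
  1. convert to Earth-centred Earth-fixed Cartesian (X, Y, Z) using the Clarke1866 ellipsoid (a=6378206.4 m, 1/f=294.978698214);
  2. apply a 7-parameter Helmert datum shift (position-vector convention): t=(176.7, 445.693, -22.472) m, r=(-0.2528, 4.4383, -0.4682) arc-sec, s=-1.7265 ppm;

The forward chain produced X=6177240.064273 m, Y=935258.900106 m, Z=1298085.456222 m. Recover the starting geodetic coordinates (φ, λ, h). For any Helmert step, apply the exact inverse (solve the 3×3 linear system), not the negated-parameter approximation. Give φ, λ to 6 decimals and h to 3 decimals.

φ=11.817052°, λ=8.605778°, h=3540.366 m

start: X=6177240.0643, Y=935258.9001, Z=1298085.4562 m
→ Helmert⁻¹: X=6177043.9721, Y=934827.2512, Z=1298244.2296
→ geod (Bowring, a=6378206.400): φ=11.81705200°, λ=8.60577800°, h=3540.3660 m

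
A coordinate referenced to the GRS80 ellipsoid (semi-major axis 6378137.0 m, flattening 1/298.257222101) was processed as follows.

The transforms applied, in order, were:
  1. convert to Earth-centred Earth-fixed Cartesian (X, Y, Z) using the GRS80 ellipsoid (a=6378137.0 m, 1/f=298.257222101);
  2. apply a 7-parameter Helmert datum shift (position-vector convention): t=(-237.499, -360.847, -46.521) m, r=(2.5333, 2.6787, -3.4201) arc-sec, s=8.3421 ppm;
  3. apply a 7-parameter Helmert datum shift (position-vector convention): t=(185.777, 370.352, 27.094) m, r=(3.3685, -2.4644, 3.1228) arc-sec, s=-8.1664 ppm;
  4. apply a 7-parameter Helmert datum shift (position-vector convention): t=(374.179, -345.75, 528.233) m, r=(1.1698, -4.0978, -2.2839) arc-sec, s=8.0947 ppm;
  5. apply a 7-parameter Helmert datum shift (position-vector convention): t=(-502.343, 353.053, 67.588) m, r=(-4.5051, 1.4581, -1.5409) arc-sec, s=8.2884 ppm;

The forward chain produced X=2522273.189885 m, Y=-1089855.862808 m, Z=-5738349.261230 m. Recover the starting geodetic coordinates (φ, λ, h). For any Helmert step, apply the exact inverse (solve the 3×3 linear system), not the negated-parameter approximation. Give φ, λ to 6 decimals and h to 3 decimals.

φ=-64.564478°, λ=-23.368435°, h=2020.452 m

start: X=2522273.1899, Y=-1089855.8628, Z=-5738349.2612 m
→ Helmert⁻¹: X=2522803.3315, Y=-1090055.6994, Z=-5738375.2617
→ Helmert⁻¹: X=2522306.7873, Y=-1089705.7473, Z=-5738900.9702
→ Helmert⁻¹: X=2522056.5335, Y=-1090216.9078, Z=-5738987.2596
→ Helmert⁻¹: X=2522365.5915, Y=-1089875.6288, Z=-5738846.7213
→ geod (Bowring, a=6378137.000): φ=-64.56447800°, λ=-23.36843500°, h=2020.4520 m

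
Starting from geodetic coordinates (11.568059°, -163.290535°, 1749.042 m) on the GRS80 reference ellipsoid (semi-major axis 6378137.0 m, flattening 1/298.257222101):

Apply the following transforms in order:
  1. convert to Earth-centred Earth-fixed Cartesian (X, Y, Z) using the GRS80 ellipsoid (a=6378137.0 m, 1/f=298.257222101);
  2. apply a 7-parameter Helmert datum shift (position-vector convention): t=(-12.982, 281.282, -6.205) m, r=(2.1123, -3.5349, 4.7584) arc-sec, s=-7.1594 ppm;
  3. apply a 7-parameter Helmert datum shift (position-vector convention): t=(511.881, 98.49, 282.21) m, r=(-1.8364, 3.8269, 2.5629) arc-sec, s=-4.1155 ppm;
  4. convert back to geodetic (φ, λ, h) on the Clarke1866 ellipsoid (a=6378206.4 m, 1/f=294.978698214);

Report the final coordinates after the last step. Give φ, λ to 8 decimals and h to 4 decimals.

φ=11.57246637°, λ=-163.29050078°, h=1097.5339 m

start: φ=11.568059°, λ=-163.290535°, h=1749.042 m
→ ECEF (a=6378137.000, f=1/298.257222101): X=-5987179.8243, Y=-1797318.1614, Z=1270978.8332
→ Helmert 7p (PV): X=-5987130.2605, Y=-1797175.1468, Z=1270842.5175
→ Helmert 7p (PV): X=-5986547.8308, Y=-1797132.3377, Z=1271246.5785
→ geod (Bowring, a=6378206.400): φ=11.57246637°, λ=-163.29050078°, h=1097.5339 m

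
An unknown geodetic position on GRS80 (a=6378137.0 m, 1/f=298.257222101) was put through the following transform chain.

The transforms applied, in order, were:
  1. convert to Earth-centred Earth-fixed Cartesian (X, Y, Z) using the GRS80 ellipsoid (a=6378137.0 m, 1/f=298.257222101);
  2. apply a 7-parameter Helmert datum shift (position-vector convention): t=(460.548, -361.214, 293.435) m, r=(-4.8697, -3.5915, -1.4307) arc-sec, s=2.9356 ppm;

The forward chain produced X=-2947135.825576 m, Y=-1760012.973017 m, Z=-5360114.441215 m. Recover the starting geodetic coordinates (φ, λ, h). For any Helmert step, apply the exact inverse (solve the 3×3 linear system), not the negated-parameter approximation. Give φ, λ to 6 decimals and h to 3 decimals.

φ=-57.538201°, λ=-149.165920°, h=2459.289 m

start: X=-2947135.8256, Y=-1760012.9730, Z=-5360114.4412 m
→ Helmert⁻¹: X=-2947668.8515, Y=-1759540.4860, Z=-5360382.3561
→ geod (Bowring, a=6378137.000): φ=-57.53820100°, λ=-149.16592000°, h=2459.2890 m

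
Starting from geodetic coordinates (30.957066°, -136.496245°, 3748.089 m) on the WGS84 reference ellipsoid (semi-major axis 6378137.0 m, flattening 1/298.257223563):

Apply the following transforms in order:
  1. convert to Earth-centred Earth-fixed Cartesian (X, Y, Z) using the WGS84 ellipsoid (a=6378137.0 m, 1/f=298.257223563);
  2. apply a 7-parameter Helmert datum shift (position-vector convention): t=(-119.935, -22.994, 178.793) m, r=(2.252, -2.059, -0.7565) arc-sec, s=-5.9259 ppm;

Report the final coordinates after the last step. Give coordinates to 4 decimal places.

X=-3973246.5375 m, Y=-3770851.2793 m, Z=3263819.0588 m

start: φ=30.957066°, λ=-136.496245°, h=3748.089 m
→ ECEF (a=6378137.000, f=1/298.257223563): X=-3973103.7373, Y=-3770829.5693, Z=3263740.4366
→ Helmert 7p (PV): X=-3973246.5375, Y=-3770851.2793, Z=3263819.0588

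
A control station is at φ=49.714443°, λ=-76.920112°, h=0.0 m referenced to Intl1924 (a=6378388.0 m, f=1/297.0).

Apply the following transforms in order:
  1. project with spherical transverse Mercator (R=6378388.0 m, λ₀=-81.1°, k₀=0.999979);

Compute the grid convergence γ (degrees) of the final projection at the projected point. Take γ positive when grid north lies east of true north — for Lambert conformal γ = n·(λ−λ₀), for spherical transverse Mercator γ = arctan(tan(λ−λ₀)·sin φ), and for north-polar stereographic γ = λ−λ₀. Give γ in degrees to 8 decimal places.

start: φ=49.714443°, λ=-76.920112°, h=0.000 m
→ into tm (λ₀=-81.1°): φ=49.71444300°, λ−λ₀=4.17988800°
convergence γ = 3.19091519°

3.19091519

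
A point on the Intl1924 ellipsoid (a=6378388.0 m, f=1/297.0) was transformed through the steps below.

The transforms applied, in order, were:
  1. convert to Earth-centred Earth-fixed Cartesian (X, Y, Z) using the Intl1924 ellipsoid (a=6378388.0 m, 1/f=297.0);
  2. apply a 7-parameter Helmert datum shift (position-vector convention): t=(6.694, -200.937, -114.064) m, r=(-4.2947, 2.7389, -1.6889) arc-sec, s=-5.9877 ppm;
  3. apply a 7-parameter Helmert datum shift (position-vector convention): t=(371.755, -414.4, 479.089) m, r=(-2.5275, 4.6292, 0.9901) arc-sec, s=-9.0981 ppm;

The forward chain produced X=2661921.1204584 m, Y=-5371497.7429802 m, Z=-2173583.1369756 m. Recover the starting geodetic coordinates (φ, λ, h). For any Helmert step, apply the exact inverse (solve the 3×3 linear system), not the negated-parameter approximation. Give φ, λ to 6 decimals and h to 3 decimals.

start: X=2661921.1205, Y=-5371497.7430, Z=-2173583.1370 m
→ Helmert⁻¹: X=2661596.5916, Y=-5371118.3456, Z=-2174088.0877
→ Helmert⁻¹: X=2661678.6799, Y=-5370882.5075, Z=-2174063.5263
→ geod (Bowring, a=6378388.000): φ=-20.05949900°, λ=-63.63810400°, h=440.4510 m

φ=-20.059499°, λ=-63.638104°, h=440.451 m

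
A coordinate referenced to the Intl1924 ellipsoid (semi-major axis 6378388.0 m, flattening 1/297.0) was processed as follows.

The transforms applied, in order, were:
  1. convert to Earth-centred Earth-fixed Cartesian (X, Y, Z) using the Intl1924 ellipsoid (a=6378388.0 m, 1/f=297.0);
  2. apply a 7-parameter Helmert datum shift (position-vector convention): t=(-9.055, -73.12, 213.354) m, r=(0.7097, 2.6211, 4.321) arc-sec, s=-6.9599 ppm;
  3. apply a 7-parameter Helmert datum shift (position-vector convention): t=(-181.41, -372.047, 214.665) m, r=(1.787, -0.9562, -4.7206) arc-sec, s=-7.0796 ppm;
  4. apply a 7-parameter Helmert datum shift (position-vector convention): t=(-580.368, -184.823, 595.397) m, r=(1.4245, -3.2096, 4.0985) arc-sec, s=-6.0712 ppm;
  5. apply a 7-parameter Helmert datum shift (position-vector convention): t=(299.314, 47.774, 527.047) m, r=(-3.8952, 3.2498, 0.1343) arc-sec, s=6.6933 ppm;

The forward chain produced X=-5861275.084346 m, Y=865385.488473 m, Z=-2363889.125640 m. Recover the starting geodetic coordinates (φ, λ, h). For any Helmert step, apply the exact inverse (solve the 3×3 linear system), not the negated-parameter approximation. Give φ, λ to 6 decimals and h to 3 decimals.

φ=-21.899076°, λ=171.593940°, h=3865.880 m

start: X=-5861275.0843, Y=865385.4885, Z=-2363889.1256 m
→ Helmert⁻¹: X=-5861497.3484, Y=865380.3909, Z=-2364476.3554
→ Helmert⁻¹: X=-5860972.1633, Y=865670.5938, Z=-2365000.8897
→ Helmert⁻¹: X=-5860863.0272, Y=865894.1484, Z=-2365212.6316
→ Helmert⁻¹: X=-5860846.5602, Y=866087.9341, Z=-2365519.9053
→ geod (Bowring, a=6378388.000): φ=-21.89907600°, λ=171.59394000°, h=3865.8800 m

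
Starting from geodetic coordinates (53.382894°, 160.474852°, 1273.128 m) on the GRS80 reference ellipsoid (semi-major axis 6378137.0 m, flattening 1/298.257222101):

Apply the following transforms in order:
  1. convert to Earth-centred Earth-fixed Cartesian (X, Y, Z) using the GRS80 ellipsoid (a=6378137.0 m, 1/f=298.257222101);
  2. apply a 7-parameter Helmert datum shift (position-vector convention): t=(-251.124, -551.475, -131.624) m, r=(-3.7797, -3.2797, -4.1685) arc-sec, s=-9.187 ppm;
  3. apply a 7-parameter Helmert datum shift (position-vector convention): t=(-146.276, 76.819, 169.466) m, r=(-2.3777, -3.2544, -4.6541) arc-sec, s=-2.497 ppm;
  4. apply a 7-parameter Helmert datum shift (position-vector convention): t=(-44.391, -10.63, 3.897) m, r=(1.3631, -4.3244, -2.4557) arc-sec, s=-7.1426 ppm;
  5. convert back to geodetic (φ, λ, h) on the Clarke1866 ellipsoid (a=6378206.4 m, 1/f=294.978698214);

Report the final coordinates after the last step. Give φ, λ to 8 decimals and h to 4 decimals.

φ=53.38005502°, λ=160.48047878°, h=1420.9286 m

start: φ=53.382894°, λ=160.474852°, h=1273.128 m
→ ECEF (a=6378137.000, f=1/298.257222101): X=-3594036.5208, Y=1274490.6521, Z=5097096.1379
→ Helmert 7p (PV): X=-3594309.9151, Y=1274093.5021, Z=5096837.1865
→ Helmert 7p (PV): X=-3594498.8845, Y=1274306.9937, Z=5096922.5286
→ Helmert 7p (PV): X=-3594609.2878, Y=1274296.3733, Z=5096823.0824
→ geod (Bowring, a=6378206.400): φ=53.38005502°, λ=160.48047878°, h=1420.9286 m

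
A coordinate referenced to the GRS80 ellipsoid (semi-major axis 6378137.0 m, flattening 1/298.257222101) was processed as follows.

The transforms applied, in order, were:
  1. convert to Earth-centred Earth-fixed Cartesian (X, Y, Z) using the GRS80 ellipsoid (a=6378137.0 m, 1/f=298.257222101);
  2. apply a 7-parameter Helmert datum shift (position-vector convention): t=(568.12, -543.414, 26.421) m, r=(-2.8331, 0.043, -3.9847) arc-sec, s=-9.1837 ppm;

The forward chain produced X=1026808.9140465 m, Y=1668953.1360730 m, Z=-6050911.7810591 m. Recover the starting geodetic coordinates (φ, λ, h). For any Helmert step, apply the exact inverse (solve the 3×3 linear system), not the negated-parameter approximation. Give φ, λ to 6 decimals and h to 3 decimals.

start: X=1026808.9140, Y=1668953.1361, Z=-6050911.7811 m
→ Helmert⁻¹: X=1026219.2260, Y=1669614.8189, Z=-6050970.6260
→ geod (Bowring, a=6378137.000): φ=-72.16644100°, λ=58.42327400°, h=1650.0260 m

φ=-72.166441°, λ=58.423274°, h=1650.026 m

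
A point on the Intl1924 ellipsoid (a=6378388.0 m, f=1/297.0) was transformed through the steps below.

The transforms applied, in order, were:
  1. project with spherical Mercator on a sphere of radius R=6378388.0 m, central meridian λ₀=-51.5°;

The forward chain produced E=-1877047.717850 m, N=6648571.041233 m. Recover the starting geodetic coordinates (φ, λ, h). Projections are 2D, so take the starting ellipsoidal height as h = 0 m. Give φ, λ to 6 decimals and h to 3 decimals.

start: E=-1877047.7179, N=6648571.0412 m
→ merc⁻¹: φ=51.15247600°, λ=-68.36114300°

φ=51.152476°, λ=-68.361143°, h=0.000 m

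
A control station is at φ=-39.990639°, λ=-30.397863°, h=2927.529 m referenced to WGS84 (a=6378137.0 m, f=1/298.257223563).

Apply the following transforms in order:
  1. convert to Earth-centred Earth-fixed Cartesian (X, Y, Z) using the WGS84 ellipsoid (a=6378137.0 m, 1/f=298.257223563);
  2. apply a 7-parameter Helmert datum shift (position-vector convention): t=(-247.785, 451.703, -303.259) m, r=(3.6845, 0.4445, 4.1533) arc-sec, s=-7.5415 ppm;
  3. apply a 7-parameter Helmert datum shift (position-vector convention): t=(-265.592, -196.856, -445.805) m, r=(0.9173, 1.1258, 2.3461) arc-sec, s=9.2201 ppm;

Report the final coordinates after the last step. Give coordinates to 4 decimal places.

X=4222171.0338 m, Y=-2476716.0474 m, Z=-4079914.0318 m

start: φ=-39.990639°, λ=-30.397863°, h=2927.529 m
→ ECEF (a=6378137.000, f=1/298.257223563): X=4222630.3319, Y=-2477190.7998, Z=-4079070.7083
→ Helmert 7p (PV): X=4222391.7914, Y=-2476562.5261, Z=-4079396.5543
→ Helmert 7p (PV): X=4222171.0338, Y=-2476716.0474, Z=-4079914.0318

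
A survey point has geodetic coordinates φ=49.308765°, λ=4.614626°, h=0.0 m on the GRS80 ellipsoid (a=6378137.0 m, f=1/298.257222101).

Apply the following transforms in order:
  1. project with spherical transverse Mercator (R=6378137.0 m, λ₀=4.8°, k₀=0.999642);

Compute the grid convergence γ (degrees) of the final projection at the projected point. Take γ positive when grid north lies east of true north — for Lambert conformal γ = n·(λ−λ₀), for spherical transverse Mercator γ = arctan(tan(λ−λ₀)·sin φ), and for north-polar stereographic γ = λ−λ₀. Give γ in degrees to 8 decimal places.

-0.14055709

start: φ=49.308765°, λ=4.614626°, h=0.000 m
→ into tm (λ₀=4.8°): φ=49.30876500°, λ−λ₀=-0.18537400°
convergence γ = -0.14055709°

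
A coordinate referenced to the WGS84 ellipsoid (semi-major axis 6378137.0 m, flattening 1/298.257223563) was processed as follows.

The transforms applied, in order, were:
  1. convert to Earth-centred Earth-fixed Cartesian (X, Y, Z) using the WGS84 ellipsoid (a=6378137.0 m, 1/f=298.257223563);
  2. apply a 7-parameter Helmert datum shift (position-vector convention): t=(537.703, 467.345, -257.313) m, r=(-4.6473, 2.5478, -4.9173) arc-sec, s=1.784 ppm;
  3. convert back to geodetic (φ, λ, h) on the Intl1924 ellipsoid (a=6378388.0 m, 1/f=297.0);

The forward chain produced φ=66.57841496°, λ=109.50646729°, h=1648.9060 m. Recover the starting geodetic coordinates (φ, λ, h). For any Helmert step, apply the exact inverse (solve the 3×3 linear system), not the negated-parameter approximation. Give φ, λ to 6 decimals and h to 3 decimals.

φ=66.581855°, λ=109.525288°, h=1944.345 m

start: φ=66.578415°, λ=109.506467°, h=1648.906 m
→ ECEF (a=6378388.000, f=1/297.0): X=-849218.2823, Y=2397258.4667, Z=5831530.4530
→ Helmert⁻¹: X=-849883.6396, Y=2396635.1895, Z=5831820.8622
→ geod (Bowring, a=6378137.000): φ=66.58185500°, λ=109.52528800°, h=1944.3450 m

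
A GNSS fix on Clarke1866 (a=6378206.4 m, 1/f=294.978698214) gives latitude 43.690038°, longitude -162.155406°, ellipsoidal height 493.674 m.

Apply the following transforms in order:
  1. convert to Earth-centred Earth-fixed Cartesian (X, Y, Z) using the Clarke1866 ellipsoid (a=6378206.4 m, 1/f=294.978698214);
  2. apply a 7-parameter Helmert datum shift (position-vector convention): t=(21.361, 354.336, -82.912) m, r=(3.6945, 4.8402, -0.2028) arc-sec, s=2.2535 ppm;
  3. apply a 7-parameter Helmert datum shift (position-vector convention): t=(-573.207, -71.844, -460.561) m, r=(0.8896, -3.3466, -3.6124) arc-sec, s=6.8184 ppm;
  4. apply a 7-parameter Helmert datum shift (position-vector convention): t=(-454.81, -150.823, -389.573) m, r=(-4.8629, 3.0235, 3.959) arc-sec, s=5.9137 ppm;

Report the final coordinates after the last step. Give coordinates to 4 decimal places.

start: φ=43.690038°, λ=-162.155406°, h=493.674 m
→ ECEF (a=6378206.400, f=1/294.978698214): X=-4397568.1524, Y=-1415681.1155, Z=4383392.0673
→ Helmert 7p (PV): X=-4397455.2326, Y=-1415404.1591, Z=4383396.8697
→ Helmert 7p (PV): X=-4398154.3320, Y=-1415427.5443, Z=4382888.7437
→ Helmert 7p (PV): X=-4398543.7376, Y=-1415567.8237, Z=4382622.9301

X=-4398543.7376 m, Y=-1415567.8237 m, Z=4382622.9301 m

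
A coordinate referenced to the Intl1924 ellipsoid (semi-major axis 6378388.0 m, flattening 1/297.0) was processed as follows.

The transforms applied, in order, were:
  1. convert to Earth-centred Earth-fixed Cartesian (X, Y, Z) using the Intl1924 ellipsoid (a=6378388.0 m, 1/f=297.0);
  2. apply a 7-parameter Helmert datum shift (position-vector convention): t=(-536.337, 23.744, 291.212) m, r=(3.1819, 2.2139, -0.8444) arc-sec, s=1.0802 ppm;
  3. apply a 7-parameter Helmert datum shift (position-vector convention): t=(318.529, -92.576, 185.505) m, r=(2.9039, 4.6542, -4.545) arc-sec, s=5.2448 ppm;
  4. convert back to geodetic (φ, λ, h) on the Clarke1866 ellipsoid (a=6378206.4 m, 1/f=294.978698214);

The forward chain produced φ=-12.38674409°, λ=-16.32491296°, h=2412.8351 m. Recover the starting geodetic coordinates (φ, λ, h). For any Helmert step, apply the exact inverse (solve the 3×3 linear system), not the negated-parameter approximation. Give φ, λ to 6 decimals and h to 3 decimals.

start: φ=-12.386744°, λ=-16.324913°, h=2412.835 m
→ ECEF (a=6378206.400, f=1/294.978698214): X=5981763.8163, Y=-1752013.8662, Z=-1359653.4390
→ Helmert⁻¹: X=5981483.1965, Y=-1751799.4433, Z=-1359672.1819
→ Helmert⁻¹: X=5982034.8391, Y=-1751817.7836, Z=-1359870.6939
→ geod (Bowring, a=6378388.000): φ=-12.38771100°, λ=-16.32248300°, h=2471.3320 m

φ=-12.387711°, λ=-16.322483°, h=2471.332 m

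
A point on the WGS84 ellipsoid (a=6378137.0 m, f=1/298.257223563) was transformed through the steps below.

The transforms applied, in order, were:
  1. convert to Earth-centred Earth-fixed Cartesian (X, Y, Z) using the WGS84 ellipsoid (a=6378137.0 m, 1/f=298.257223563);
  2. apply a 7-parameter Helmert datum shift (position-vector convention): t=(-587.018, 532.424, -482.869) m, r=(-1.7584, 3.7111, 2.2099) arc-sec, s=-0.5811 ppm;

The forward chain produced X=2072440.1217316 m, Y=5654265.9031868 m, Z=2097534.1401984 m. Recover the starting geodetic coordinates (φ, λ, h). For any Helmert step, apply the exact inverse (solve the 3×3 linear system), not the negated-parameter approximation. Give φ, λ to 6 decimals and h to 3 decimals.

start: X=2072440.1217, Y=5654265.9032, Z=2097534.1402 m
→ Helmert⁻¹: X=2073051.1686, Y=5653696.6679, Z=2098103.7241
→ geod (Bowring, a=6378137.000): φ=19.32918800°, λ=69.86343700°, h=1010.9990 m

φ=19.329188°, λ=69.863437°, h=1010.999 m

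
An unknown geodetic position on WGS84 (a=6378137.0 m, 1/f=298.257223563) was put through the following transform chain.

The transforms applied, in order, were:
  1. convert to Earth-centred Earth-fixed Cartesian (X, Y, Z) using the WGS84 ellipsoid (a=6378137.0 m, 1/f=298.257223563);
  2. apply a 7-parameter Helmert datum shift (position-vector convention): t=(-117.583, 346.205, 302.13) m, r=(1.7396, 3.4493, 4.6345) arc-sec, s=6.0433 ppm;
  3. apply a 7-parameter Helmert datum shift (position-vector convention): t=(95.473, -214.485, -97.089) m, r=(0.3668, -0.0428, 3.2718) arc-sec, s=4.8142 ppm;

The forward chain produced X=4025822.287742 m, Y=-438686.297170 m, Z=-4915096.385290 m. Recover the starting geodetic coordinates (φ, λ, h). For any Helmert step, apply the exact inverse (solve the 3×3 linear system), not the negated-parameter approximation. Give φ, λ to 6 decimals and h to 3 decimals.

start: X=4025822.2877, Y=-438686.2972, Z=-4915096.3853 m
→ Helmert⁻¹: X=4025699.4581, Y=-438542.2978, Z=-4914975.6901
→ Helmert⁻¹: X=4025865.0428, Y=-439017.7601, Z=-4915177.0899
→ geod (Bowring, a=6378137.000): φ=-50.70272900°, λ=-6.22347300°, h=3244.3380 m

φ=-50.702729°, λ=-6.223473°, h=3244.338 m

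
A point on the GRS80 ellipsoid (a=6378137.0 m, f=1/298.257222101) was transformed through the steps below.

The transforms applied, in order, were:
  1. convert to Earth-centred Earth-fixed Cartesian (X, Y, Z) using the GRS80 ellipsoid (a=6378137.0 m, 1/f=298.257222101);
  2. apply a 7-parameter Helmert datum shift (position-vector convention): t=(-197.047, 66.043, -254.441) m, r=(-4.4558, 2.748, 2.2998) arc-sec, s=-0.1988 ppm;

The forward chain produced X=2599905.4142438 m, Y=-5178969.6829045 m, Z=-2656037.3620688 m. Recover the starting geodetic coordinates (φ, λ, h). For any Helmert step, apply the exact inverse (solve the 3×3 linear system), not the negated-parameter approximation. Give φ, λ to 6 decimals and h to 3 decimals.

start: X=2599905.4142, Y=-5178969.6829, Z=-2656037.3621 m
→ Helmert⁻¹: X=2600080.6167, Y=-5179008.3730, Z=-2655860.6876
→ geod (Bowring, a=6378137.000): φ=-24.76799200°, λ=-63.34141900°, h=238.8770 m

φ=-24.767992°, λ=-63.341419°, h=238.877 m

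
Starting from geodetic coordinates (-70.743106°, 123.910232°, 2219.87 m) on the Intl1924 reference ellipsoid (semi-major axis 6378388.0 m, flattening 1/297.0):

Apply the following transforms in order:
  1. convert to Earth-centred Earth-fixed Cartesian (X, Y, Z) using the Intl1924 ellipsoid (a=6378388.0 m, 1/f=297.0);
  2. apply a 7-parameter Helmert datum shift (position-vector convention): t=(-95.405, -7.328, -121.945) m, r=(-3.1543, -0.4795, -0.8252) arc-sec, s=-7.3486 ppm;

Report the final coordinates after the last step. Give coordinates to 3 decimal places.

start: φ=-70.743106°, λ=123.910232°, h=2219.870 m
→ ECEF (a=6378388.000, f=1/297.0): X=-1177535.3073, Y=1751681.5934, Z=-6001126.4451
→ Helmert 7p (PV): X=-1177601.1005, Y=1751574.3324, Z=-6001233.8149

X=-1177601.101 m, Y=1751574.332 m, Z=-6001233.815 m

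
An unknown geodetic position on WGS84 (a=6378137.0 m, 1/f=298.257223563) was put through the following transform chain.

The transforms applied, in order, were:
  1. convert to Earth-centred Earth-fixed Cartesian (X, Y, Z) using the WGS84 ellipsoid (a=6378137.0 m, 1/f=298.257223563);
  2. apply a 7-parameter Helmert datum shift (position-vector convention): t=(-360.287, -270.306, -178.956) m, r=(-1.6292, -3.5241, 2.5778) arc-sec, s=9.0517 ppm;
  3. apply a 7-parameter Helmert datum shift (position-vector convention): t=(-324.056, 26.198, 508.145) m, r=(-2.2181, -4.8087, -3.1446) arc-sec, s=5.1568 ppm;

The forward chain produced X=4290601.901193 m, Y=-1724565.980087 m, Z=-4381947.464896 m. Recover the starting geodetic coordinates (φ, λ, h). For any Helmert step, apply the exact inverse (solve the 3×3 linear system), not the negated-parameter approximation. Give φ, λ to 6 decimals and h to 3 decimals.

start: X=4290601.9012, Y=-1724565.9801, Z=-4381947.4649 m
→ Helmert⁻¹: X=4290827.9487, Y=-1724470.7407, Z=-4382551.5880
→ Helmert⁻¹: X=4291052.9702, Y=-1724203.8405, Z=-4382419.8972
→ geod (Bowring, a=6378137.000): φ=-43.65250000°, λ=-21.89093700°, h=3163.0400 m

φ=-43.652500°, λ=-21.890937°, h=3163.040 m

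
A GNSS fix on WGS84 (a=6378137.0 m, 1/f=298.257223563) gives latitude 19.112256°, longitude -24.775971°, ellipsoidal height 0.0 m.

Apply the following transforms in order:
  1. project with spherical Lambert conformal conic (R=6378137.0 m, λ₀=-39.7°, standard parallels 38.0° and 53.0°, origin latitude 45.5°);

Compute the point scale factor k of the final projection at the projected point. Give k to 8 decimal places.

start: φ=19.112256°, λ=-24.775971°, h=0.000 m
→ into lcc (λ₀=-39.7°): φ=19.11225600°, λ−λ₀=14.92402900°
scale k = 1.09294928

1.09294928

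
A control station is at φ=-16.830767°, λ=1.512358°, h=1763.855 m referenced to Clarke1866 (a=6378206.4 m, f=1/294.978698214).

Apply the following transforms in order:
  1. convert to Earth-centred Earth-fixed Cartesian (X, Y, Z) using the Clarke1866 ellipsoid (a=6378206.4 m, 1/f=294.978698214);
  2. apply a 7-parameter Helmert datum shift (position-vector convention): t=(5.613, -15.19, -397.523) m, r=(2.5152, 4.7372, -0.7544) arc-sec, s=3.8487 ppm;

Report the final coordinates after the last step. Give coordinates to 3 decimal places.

start: φ=-16.830767°, λ=1.512358°, h=1763.855 m
→ ECEF (a=6378206.400, f=1/294.978698214): X=6106283.9130, Y=161216.6331, Z=-1835314.1535
→ Helmert 7p (PV): X=6106271.4659, Y=161202.1101, Z=-1835857.0152

X=6106271.466 m, Y=161202.110 m, Z=-1835857.015 m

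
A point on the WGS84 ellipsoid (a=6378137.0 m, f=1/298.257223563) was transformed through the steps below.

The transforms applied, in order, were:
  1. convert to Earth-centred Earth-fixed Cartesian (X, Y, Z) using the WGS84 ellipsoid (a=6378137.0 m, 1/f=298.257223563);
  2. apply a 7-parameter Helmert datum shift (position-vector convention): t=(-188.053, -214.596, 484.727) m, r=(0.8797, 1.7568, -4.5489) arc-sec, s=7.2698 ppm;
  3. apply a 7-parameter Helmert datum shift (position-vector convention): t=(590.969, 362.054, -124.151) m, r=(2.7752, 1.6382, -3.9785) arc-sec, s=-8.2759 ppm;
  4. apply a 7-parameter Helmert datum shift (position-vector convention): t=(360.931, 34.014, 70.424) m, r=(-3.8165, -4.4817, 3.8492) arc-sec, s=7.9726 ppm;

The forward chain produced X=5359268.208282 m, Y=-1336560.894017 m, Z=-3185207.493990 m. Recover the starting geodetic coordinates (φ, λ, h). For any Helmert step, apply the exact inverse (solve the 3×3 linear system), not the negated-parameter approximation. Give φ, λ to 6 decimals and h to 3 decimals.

φ=-30.144462°, λ=-14.005937°, h=2814.325 m

start: X=5359268.2083, Y=-1336560.8940, Z=-3185207.4940 m
→ Helmert⁻¹: X=5358770.3979, Y=-1336625.3153, Z=-3185393.6895
→ Helmert⁻¹: X=5358274.8582, Y=-1336937.9380, Z=-3185235.3552
→ Helmert⁻¹: X=5358480.5665, Y=-1336609.0366, Z=-3185645.5830
→ geod (Bowring, a=6378137.000): φ=-30.14446200°, λ=-14.00593700°, h=2814.3250 m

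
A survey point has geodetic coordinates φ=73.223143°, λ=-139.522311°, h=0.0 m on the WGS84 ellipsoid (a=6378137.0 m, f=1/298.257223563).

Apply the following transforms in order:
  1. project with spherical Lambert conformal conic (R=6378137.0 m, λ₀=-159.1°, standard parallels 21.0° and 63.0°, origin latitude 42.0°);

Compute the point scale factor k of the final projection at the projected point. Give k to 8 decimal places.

start: φ=73.223143°, λ=-139.522311°, h=0.000 m
→ into lcc (λ₀=-159.1°): φ=73.22314300°, λ−λ₀=19.57768900°
scale k = 1.12612417

1.12612417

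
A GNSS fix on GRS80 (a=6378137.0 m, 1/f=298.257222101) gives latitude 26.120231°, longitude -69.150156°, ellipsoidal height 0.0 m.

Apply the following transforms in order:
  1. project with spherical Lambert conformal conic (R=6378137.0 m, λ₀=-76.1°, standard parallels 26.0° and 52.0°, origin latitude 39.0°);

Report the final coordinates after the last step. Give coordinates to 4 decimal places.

start: φ=26.120231°, λ=-69.150156°, h=0.000 m
→ lcc (R=6378137.0, λ₀=-76.1°): E=693638.2561, N=-1382686.6821

E=693638.2561 m, N=-1382686.6821 m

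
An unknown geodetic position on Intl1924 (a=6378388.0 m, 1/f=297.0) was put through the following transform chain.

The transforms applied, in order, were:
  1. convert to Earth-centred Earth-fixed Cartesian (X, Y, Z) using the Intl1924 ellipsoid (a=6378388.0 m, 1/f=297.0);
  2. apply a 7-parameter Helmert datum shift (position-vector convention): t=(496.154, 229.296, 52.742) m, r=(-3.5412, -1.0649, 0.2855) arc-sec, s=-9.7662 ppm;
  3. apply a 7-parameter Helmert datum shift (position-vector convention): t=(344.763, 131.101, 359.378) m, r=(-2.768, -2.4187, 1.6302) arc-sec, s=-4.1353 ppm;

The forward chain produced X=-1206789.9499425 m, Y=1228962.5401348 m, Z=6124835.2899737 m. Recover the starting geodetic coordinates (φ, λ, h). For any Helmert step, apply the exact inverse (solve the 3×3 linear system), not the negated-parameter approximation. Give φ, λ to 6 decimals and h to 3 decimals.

φ=74.391535°, λ=134.508188°, h=3715.698 m

start: X=-1206789.9499, Y=1228962.5401, Z=6124835.2900 m
→ Helmert⁻¹: X=-1207058.1760, Y=1228763.8716, Z=6124531.8824
→ Helmert⁻¹: X=-1207532.8032, Y=1228443.0973, Z=6124566.2783
→ geod (Bowring, a=6378388.000): φ=74.39153500°, λ=134.50818800°, h=3715.6980 m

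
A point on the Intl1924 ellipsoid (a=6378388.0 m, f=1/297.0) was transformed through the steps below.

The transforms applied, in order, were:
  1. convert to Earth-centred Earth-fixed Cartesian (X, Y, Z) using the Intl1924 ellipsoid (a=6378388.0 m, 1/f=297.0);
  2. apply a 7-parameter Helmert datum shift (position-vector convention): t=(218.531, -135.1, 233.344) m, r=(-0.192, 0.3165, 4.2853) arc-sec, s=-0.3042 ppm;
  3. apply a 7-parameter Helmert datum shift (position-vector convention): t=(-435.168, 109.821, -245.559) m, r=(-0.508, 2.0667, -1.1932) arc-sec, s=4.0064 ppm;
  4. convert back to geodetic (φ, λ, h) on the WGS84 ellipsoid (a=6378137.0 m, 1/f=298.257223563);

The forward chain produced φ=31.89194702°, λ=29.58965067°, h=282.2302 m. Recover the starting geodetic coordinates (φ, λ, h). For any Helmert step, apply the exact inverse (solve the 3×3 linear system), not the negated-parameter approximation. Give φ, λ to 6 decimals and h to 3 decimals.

φ=31.892496°, λ=29.587991°, h=210.301 m

start: φ=31.891947°, λ=29.589651°, h=282.230 m
→ ECEF (a=6378137.000, f=1/298.257223563): X=4713700.3892, Y=2676628.4203, Z=3350413.6318
→ Helmert⁻¹: X=4714067.6146, Y=2676526.8938, Z=3350699.5919
→ Helmert⁻¹: X=4713900.9839, Y=2676561.7546, Z=3350476.9917
→ geod (Bowring, a=6378388.000): φ=31.89249600°, λ=29.58799100°, h=210.3010 m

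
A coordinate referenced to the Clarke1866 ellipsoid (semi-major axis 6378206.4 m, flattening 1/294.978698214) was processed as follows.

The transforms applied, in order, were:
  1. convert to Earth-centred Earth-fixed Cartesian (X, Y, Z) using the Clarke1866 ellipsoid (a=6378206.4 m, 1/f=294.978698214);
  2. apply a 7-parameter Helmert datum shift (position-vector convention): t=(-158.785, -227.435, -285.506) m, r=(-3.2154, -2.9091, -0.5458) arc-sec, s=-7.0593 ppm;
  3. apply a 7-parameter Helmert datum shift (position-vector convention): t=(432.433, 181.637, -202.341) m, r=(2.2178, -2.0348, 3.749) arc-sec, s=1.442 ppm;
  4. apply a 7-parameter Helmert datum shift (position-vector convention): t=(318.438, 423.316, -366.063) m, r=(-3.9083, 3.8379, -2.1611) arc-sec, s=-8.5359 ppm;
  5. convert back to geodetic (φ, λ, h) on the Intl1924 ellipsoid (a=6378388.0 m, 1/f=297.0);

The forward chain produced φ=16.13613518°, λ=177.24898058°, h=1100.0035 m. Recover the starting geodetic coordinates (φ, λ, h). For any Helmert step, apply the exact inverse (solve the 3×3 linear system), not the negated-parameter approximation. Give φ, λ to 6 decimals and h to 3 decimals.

start: φ=16.136135°, λ=177.248981°, h=1100.003 m
→ ECEF (a=6378388.000, f=1/297.0): X=-6122689.1739, Y=294203.0381, Z=1761530.9001
→ Helmert⁻¹: X=-6123095.7360, Y=293684.6937, Z=1761803.6370
→ Helmert⁻¹: X=-6123496.6192, Y=293632.8781, Z=1762060.6882
→ Helmert⁻¹: X=-6123356.9814, Y=293818.7102, Z=1762449.5776
→ geod (Bowring, a=6378206.400): φ=16.14318400°, λ=177.25286800°, h=2171.3080 m

φ=16.143184°, λ=177.252868°, h=2171.308 m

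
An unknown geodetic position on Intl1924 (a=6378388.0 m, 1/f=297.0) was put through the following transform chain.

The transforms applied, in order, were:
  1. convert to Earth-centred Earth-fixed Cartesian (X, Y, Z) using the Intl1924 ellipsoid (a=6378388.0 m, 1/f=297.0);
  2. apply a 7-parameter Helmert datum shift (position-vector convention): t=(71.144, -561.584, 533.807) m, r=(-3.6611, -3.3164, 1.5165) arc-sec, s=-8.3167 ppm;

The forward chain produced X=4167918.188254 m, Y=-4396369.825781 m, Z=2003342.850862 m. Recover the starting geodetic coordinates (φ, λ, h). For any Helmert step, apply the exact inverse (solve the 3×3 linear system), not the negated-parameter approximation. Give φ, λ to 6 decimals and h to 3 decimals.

φ=18.409460°, λ=-46.525263°, h=3863.089 m

start: X=4167918.1883, Y=-4396369.8258, Z=2003342.8509 m
→ Helmert⁻¹: X=4167881.5875, Y=-4395910.9904, Z=2002680.6628
→ geod (Bowring, a=6378388.000): φ=18.40946000°, λ=-46.52526300°, h=3863.0890 m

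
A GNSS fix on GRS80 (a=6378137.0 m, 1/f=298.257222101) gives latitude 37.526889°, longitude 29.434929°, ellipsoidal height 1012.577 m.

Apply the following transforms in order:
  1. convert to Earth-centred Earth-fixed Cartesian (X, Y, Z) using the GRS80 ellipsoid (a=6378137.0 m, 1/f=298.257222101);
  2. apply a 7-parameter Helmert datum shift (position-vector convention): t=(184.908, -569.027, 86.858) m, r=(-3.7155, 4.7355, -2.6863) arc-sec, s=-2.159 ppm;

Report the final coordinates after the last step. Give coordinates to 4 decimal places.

X=4411817.9507 m, Y=2488746.8029 m, Z=3864480.4939 m

start: φ=37.526889°, λ=29.434929°, h=1012.577 m
→ ECEF (a=6378137.000, f=1/298.257222101): X=4411521.4242, Y=2489309.0449, Z=3864548.1010
→ Helmert 7p (PV): X=4411817.9507, Y=2488746.8029, Z=3864480.4939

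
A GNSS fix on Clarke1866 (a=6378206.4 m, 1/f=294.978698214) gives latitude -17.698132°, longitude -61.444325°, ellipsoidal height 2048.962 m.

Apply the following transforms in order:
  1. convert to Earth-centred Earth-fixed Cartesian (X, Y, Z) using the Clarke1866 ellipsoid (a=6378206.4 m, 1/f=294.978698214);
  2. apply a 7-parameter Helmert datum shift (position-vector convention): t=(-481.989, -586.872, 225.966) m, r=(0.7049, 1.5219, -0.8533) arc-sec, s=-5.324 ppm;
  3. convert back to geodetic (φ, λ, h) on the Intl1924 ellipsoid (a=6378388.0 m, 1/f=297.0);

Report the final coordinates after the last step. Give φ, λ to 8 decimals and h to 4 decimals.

start: φ=-17.698132°, λ=-61.444325°, h=2048.962 m
→ ECEF (a=6378206.400, f=1/294.978698214): X=2906405.8910, Y=-5340551.7290, Z=-1927088.6915
→ Helmert 7p (PV): X=2905872.1163, Y=-5341115.6057, Z=-1926892.1611
→ geod (Bowring, a=6378388.000): φ=-17.69501683°, λ=-61.45128277°, h=2022.9334 m

φ=-17.69501683°, λ=-61.45128277°, h=2022.9334 m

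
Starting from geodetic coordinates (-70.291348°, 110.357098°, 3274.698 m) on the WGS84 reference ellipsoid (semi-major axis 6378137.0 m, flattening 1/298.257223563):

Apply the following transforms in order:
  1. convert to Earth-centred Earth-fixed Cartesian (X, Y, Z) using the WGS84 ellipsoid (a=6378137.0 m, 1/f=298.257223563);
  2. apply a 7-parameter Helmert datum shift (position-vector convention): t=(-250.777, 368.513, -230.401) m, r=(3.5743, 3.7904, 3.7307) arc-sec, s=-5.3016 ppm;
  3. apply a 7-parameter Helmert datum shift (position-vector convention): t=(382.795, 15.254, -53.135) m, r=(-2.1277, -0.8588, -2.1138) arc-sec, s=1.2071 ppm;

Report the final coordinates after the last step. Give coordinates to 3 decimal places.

X=-750829.658 m, Y=2024060.230 m, Z=-5985396.330 m

start: φ=-70.291348°, λ=110.357098°, h=3274.698 m
→ ECEF (a=6378137.000, f=1/298.257223563): X=-750863.8263, Y=2023648.6562, Z=-5985162.1579
→ Helmert 7p (PV): X=-751257.2090, Y=2024096.5744, Z=-5985311.9629
→ Helmert 7p (PV): X=-750829.6576, Y=2024060.2297, Z=-5985396.3301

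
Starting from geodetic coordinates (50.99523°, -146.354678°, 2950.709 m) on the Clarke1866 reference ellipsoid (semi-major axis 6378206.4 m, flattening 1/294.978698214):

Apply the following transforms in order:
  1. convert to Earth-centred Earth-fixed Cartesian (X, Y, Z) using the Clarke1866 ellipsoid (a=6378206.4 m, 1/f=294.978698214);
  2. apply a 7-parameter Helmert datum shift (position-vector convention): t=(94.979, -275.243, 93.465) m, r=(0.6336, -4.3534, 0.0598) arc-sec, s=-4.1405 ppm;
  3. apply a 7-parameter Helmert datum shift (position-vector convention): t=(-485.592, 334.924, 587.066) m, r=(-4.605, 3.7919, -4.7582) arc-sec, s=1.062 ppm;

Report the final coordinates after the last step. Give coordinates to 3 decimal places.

X=-3350718.814 m, Y=-2229501.000 m, Z=4935998.643 m

start: φ=50.995230°, λ=-146.354678°, h=2950.709 m
→ ECEF (a=6378206.400, f=1/294.978698214): X=-3350274.2836, Y=-2229738.8826, Z=4935299.4882
→ Helmert 7p (PV): X=-3350268.9498, Y=-2230021.0247, Z=4935294.9591
→ Helmert 7p (PV): X=-3350718.8140, Y=-2229500.9997, Z=4935998.6434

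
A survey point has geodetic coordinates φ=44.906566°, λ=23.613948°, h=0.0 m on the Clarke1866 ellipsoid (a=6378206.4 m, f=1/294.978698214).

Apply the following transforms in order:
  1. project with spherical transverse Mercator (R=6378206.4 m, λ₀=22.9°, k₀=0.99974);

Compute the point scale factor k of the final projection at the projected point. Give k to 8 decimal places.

0.99977893

start: φ=44.906566°, λ=23.613948°, h=0.000 m
→ into tm (λ₀=22.9°): φ=44.90656600°, λ−λ₀=0.71394800°
scale k = 0.99977893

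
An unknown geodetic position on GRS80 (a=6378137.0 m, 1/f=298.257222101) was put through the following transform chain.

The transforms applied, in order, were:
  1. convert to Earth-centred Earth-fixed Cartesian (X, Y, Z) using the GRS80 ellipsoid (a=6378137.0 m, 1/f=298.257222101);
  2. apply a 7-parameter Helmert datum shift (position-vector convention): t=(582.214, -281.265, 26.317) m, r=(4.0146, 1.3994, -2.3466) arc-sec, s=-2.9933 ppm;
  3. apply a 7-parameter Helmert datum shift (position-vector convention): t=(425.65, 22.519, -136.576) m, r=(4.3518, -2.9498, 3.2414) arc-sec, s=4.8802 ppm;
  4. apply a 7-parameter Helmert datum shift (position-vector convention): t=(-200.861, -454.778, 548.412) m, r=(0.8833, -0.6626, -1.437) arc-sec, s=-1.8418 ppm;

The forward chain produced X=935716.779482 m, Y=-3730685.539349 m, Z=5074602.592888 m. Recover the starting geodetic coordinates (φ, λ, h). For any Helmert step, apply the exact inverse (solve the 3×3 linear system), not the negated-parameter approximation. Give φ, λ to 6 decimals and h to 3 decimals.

φ=53.031424°, λ=-75.927060°, h=2095.345 m

start: X=935716.7795, Y=-3730685.5393, Z=5074602.5929 m
→ Helmert⁻¹: X=935961.6516, Y=-3730209.3821, Z=5074076.4937
→ Helmert⁻¹: X=935545.3852, Y=-3730121.3415, Z=5074253.6260
→ Helmert⁻¹: X=934973.9751, Y=-3729741.8410, Z=5074321.4342
→ geod (Bowring, a=6378137.000): φ=53.03142400°, λ=-75.92706000°, h=2095.3450 m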